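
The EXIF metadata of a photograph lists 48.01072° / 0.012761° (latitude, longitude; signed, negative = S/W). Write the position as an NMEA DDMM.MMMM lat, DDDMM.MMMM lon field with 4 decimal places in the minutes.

4800.6432,N / 00000.7657,E

Latitude: minutes = (48.010720 − 48) × 60 = 0.643200
Lon: 0° + 0.012761 × 60 = 0° 0.765660′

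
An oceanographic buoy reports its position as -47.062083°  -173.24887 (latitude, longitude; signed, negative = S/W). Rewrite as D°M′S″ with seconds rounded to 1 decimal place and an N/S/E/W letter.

47°03′43.5″ S, 173°14′55.9″ W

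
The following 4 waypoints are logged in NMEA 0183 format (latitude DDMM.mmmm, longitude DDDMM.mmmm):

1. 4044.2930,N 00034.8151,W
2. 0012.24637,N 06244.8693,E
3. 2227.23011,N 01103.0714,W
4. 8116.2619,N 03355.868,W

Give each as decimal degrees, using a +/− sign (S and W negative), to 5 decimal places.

1. 40.73822, -0.58025
2. 0.20411, 62.74782
3. 22.45384, -11.05119
4. 81.27103, -33.93113

Point 1:
  Lat: degrees = first 2 digits = 40, minutes = 44.293; 40 + 44.293/60 = 40.738217
  N → positive
  Longitude: degrees = first 3 digits = 0, minutes = 34.8151; 0 + 34.8151/60 = 0.580252
  W ⇒ negate
Point 2:
  Lat: split at 2 digits → 00° and 12.24637′; 0 + 12.24637/60 = 0.204106
  N → positive
  λ: split at 3 digits → 062° and 44.8693′; 62 + 44.8693/60 = 62.747822
  E ⇒ keep positive
Point 3:
  Lat: split at 2 digits → 22° and 27.23011′; 22 + 27.23011/60 = 22.453835
  N ⇒ keep positive
  Lon: split at 3 digits → 011° and 3.0714′; 11 + 3.0714/60 = 11.051190
  hemisphere W, so the sign is −
Point 4:
  φ: split at 2 digits → 81° and 16.2619′; 81 + 16.2619/60 = 81.271032
  N ⇒ keep positive
  λ: split at 3 digits → 033° and 55.868′; 33 + 55.868/60 = 33.931133
  hemisphere W, so the sign is −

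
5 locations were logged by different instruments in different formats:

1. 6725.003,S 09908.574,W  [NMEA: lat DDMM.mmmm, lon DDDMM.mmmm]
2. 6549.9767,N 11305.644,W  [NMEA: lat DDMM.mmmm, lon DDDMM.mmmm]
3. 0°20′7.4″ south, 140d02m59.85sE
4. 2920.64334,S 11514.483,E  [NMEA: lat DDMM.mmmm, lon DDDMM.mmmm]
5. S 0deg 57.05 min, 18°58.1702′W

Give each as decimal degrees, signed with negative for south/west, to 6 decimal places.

1. -67.416717, -99.142900
2. 65.832945, -113.094067
3. -0.335389, 140.049958
4. -29.344056, 115.241383
5. -0.950833, -18.969503

Point 1:
  Latitude: split at 2 digits → 67° and 25.003′; 67 + 25.003/60 = 67.4167167
  hemisphere S, so the sign is −
  Lon: degrees = first 3 digits = 99, minutes = 8.574; 99 + 8.574/60 = 99.1429000
  W ⇒ negate
Point 2:
  Lat: split at 2 digits → 65° and 49.9767′; 65 + 49.9767/60 = 65.8329450
  N → positive
  λ: degrees = first 3 digits = 113, minutes = 5.644; 113 + 5.644/60 = 113.0940667
  W → negative
Point 3:
  Lat: 0° + 20/60 + 7.4/3600 = 0 + 0.333333 + 0.002056 = 0.3353889
  hemisphere S, so the sign is −
  λ: 140° + 2/60 + 59.85/3600 = 140 + 0.033333 + 0.016625 = 140.0499583
  E → positive
Point 4:
  Lat: split at 2 digits → 29° and 20.64334′; 29 + 20.64334/60 = 29.3440557
  hemisphere S, so the sign is −
  Longitude: split at 3 digits → 115° and 14.483′; 115 + 14.483/60 = 115.2413833
  E → positive
Point 5:
  Latitude: 57.05′ = 0.950833°; total 0.9508333
  S → negative
  λ: 58.1702′ = 0.969503°; total 18.9695033
  W ⇒ negate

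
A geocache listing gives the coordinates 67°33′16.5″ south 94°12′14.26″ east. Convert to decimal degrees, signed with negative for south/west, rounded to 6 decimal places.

φ: 33′ + 16.5″ = 33.27500′; 67 + 33.27500/60 = 67.5545833
S → negative
λ: 12′ + 14.26″ = 12.23767′; 94 + 12.23767/60 = 94.2039611
E → positive

-67.554583, 94.203961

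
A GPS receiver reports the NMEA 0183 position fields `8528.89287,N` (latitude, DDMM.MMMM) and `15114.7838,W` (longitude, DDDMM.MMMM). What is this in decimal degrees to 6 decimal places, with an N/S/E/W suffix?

φ: split at 2 digits → 85° and 28.89287′; 85 + 28.89287/60 = 85.4815478
Longitude: degrees = first 3 digits = 151, minutes = 14.7838; 151 + 14.7838/60 = 151.2463967

85.481548° N, 151.246397° W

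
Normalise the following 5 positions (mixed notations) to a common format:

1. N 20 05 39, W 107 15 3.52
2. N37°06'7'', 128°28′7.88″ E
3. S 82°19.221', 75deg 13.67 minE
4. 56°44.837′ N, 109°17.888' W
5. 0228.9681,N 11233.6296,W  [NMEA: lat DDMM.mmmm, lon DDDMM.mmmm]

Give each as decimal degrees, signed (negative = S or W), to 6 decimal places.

1. 20.094167, -107.250978
2. 37.101944, 128.468856
3. -82.320350, 75.227833
4. 56.747283, -109.298133
5. 2.482802, -112.560493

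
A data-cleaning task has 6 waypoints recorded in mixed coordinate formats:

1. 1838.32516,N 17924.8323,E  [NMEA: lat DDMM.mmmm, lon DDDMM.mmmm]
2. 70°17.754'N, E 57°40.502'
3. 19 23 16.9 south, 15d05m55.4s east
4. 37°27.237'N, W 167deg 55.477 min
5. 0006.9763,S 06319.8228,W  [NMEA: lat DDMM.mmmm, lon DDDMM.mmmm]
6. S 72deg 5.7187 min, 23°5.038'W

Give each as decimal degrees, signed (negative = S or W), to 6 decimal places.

Point 1:
  φ: split at 2 digits → 18° and 38.32516′; 18 + 38.32516/60 = 18.6387527
  N → positive
  Longitude: degrees = first 3 digits = 179, minutes = 24.8323; 179 + 24.8323/60 = 179.4138717
  E → positive
Point 2:
  Lat: 70 + 17.754/60 = 70.2959000
  N ⇒ keep positive
  Lon: 40.502′ = 0.675033°; total 57.6750333
  E ⇒ keep positive
Point 3:
  Latitude: 19° + 23/60 + 16.9/3600 = 19 + 0.383333 + 0.004694 = 19.3880278
  hemisphere S, so the sign is −
  Longitude: 15 + 5/60 + 55.4/3600 = 15.0987222
  E ⇒ keep positive
Point 4:
  Lat: 37 + 27.237/60 = 37.4539500
  N ⇒ keep positive
  Longitude: 167 + 55.477/60 = 167.9246167
  W → negative
Point 5:
  φ: split at 2 digits → 00° and 6.9763′; 0 + 6.9763/60 = 0.1162717
  hemisphere S, so the sign is −
  Lon: degrees = first 3 digits = 63, minutes = 19.8228; 63 + 19.8228/60 = 63.3303800
  hemisphere W, so the sign is −
Point 6:
  Lat: 72 + 5.7187/60 = 72.0953117
  hemisphere S, so the sign is −
  Longitude: 23 + 5.038/60 = 23.0839667
  hemisphere W, so the sign is −

1. 18.638753, 179.413872
2. 70.295900, 57.675033
3. -19.388028, 15.098722
4. 37.453950, -167.924617
5. -0.116272, -63.330380
6. -72.095312, -23.083967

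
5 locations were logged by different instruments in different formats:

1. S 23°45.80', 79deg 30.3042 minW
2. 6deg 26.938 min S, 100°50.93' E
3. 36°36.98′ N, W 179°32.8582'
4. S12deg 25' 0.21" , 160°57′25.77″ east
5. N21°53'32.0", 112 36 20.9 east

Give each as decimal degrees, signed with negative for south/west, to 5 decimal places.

Point 1:
  φ: 23 + 45.8/60 = 23.763333
  hemisphere S, so the sign is −
  Longitude: 30.3042′ = 0.505070°; total 79.505070
  W → negative
Point 2:
  φ: 26.938′ = 0.448967°; total 6.448967
  S → negative
  Lon: 100 + 50.93/60 = 100.848833
  E ⇒ keep positive
Point 3:
  Lat: 36.98′ = 0.616333°; total 36.616333
  N → positive
  λ: 32.8582′ = 0.547637°; total 179.547637
  hemisphere W, so the sign is −
Point 4:
  Lat: 25′ + 0.21″ = 25.00350′; 12 + 25.00350/60 = 12.416725
  S → negative
  Longitude: 160° + 57/60 + 25.77/3600 = 160 + 0.950000 + 0.007158 = 160.957158
  E → positive
Point 5:
  Lat: 21 + 53/60 + 32/3600 = 21.892222
  N → positive
  Lon: 112° + 36/60 + 20.9/3600 = 112 + 0.600000 + 0.005806 = 112.605806
  E → positive

1. -23.76333, -79.50507
2. -6.44897, 100.84883
3. 36.61633, -179.54764
4. -12.41673, 160.95716
5. 21.89222, 112.60581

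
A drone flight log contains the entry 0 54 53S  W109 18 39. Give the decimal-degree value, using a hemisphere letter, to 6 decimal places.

0.914722° S, 109.310833° W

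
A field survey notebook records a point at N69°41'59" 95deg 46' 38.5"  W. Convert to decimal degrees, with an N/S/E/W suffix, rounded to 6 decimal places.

Lat: 69° + 41/60 + 59/3600 = 69 + 0.683333 + 0.016389 = 69.6997222
Longitude: 46′ + 38.5″ = 46.64167′; 95 + 46.64167/60 = 95.7773611

69.699722° N, 95.777361° W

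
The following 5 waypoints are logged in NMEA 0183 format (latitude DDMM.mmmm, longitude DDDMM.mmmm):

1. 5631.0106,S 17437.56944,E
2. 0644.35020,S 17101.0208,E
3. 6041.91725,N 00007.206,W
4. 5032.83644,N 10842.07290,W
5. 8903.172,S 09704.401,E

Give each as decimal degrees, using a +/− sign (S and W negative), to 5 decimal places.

Point 1:
  Lat: split at 2 digits → 56° and 31.0106′; 56 + 31.0106/60 = 56.516843
  S → negative
  Lon: degrees = first 3 digits = 174, minutes = 37.56944; 174 + 37.56944/60 = 174.626157
  E → positive
Point 2:
  Latitude: split at 2 digits → 06° and 44.3502′; 6 + 44.3502/60 = 6.739170
  S ⇒ negate
  Longitude: split at 3 digits → 171° and 1.0208′; 171 + 1.0208/60 = 171.017013
  E ⇒ keep positive
Point 3:
  φ: split at 2 digits → 60° and 41.91725′; 60 + 41.91725/60 = 60.698621
  N ⇒ keep positive
  λ: degrees = first 3 digits = 0, minutes = 7.206; 0 + 7.206/60 = 0.120100
  W → negative
Point 4:
  φ: split at 2 digits → 50° and 32.83644′; 50 + 32.83644/60 = 50.547274
  N → positive
  Lon: split at 3 digits → 108° and 42.0729′; 108 + 42.0729/60 = 108.701215
  hemisphere W, so the sign is −
Point 5:
  Latitude: degrees = first 2 digits = 89, minutes = 3.172; 89 + 3.172/60 = 89.052867
  hemisphere S, so the sign is −
  Lon: degrees = first 3 digits = 97, minutes = 4.401; 97 + 4.401/60 = 97.073350
  E → positive

1. -56.51684, 174.62616
2. -6.73917, 171.01701
3. 60.69862, -0.12010
4. 50.54727, -108.70122
5. -89.05287, 97.07335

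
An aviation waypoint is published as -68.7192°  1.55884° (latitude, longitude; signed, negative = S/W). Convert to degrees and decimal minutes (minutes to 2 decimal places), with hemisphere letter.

Latitude is negative → S; |value| = 68.719200
φ: fractional part 0.719200 → 43.1520 minutes
Longitude: fractional part 0.558840 → 33.5304 minutes

68° 43.15′ S, 1° 33.53′ E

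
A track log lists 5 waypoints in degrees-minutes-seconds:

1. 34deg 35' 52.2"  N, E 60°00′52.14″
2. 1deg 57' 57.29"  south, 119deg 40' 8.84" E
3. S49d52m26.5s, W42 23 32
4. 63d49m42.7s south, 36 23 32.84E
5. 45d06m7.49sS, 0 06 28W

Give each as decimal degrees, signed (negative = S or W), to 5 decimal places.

Point 1:
  φ: 34 + 35/60 + 52.2/3600 = 34.597833
  N ⇒ keep positive
  Lon: 60 + 0/60 + 52.14/3600 = 60.014483
  E ⇒ keep positive
Point 2:
  φ: 1° + 57/60 + 57.29/3600 = 1 + 0.950000 + 0.015914 = 1.965914
  hemisphere S, so the sign is −
  Lon: 119 + 40/60 + 8.84/3600 = 119.669122
  E ⇒ keep positive
Point 3:
  φ: 49 + 52/60 + 26.5/3600 = 49.874028
  hemisphere S, so the sign is −
  Lon: 42° + 23/60 + 32/3600 = 42 + 0.383333 + 0.008889 = 42.392222
  hemisphere W, so the sign is −
Point 4:
  Latitude: 63 + 49/60 + 42.7/3600 = 63.828528
  S ⇒ negate
  Lon: 36 + 23/60 + 32.84/3600 = 36.392456
  E ⇒ keep positive
Point 5:
  φ: 45 + 6/60 + 7.49/3600 = 45.102081
  hemisphere S, so the sign is −
  Longitude: 0 + 6/60 + 28/3600 = 0.107778
  W ⇒ negate

1. 34.59783, 60.01448
2. -1.96591, 119.66912
3. -49.87403, -42.39222
4. -63.82853, 36.39246
5. -45.10208, -0.10778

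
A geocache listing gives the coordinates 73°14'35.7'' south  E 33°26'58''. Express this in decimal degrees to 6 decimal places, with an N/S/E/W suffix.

73.243250° S, 33.449444° E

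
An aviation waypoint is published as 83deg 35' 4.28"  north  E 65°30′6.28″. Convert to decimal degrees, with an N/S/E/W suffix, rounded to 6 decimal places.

Lat: 83° + 35/60 + 4.28/3600 = 83 + 0.583333 + 0.001189 = 83.5845222
Longitude: 30′ + 6.28″ = 30.10467′; 65 + 30.10467/60 = 65.5017444

83.584522° N, 65.501744° E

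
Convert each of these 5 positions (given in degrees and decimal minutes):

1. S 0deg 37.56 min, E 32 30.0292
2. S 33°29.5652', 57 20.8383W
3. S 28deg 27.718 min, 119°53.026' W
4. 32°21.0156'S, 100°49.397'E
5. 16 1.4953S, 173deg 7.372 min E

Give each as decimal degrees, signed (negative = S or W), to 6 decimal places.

Point 1:
  φ: 0 + 37.56/60 = 0.6260000
  S ⇒ negate
  λ: 32 + 30.0292/60 = 32.5004867
  E ⇒ keep positive
Point 2:
  Latitude: 33 + 29.5652/60 = 33.4927533
  S → negative
  Lon: 57 + 20.8383/60 = 57.3473050
  W ⇒ negate
Point 3:
  Latitude: 28 + 27.718/60 = 28.4619667
  S → negative
  λ: 119 + 53.026/60 = 119.8837667
  hemisphere W, so the sign is −
Point 4:
  Latitude: 21.0156′ = 0.350260°; total 32.3502600
  S ⇒ negate
  Longitude: 100 + 49.397/60 = 100.8232833
  E ⇒ keep positive
Point 5:
  Lat: 1.4953′ = 0.024922°; total 16.0249217
  S ⇒ negate
  λ: 7.372′ = 0.122867°; total 173.1228667
  E → positive

1. -0.626000, 32.500487
2. -33.492753, -57.347305
3. -28.461967, -119.883767
4. -32.350260, 100.823283
5. -16.024922, 173.122867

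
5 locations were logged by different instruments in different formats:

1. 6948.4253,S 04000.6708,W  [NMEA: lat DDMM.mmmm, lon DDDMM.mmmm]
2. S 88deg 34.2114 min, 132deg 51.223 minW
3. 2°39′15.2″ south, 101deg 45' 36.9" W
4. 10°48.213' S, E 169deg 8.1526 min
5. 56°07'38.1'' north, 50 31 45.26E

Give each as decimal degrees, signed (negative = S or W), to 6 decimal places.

1. -69.807088, -40.011180
2. -88.570190, -132.853717
3. -2.654222, -101.760250
4. -10.803550, 169.135877
5. 56.127250, 50.529239

Point 1:
  Lat: degrees = first 2 digits = 69, minutes = 48.4253; 69 + 48.4253/60 = 69.8070883
  hemisphere S, so the sign is −
  Lon: degrees = first 3 digits = 40, minutes = 0.6708; 40 + 0.6708/60 = 40.0111800
  W → negative
Point 2:
  Latitude: 88 + 34.2114/60 = 88.5701900
  hemisphere S, so the sign is −
  Longitude: 132 + 51.223/60 = 132.8537167
  hemisphere W, so the sign is −
Point 3:
  Latitude: 2 + 39/60 + 15.2/3600 = 2.6542222
  hemisphere S, so the sign is −
  λ: 101 + 45/60 + 36.9/3600 = 101.7602500
  W ⇒ negate
Point 4:
  φ: 48.213′ = 0.803550°; total 10.8035500
  S → negative
  Lon: 169 + 8.1526/60 = 169.1358767
  E ⇒ keep positive
Point 5:
  Lat: 56 + 7/60 + 38.1/3600 = 56.1272500
  N ⇒ keep positive
  Longitude: 31′ + 45.26″ = 31.75433′; 50 + 31.75433/60 = 50.5292389
  E ⇒ keep positive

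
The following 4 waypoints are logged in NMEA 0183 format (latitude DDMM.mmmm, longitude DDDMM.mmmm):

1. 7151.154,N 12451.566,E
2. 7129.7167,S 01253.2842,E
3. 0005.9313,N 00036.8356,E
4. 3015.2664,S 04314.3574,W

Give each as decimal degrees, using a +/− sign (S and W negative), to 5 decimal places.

1. 71.85257, 124.85943
2. -71.49528, 12.88807
3. 0.09886, 0.61393
4. -30.25444, -43.23929

Point 1:
  Lat: split at 2 digits → 71° and 51.154′; 71 + 51.154/60 = 71.852567
  N ⇒ keep positive
  Longitude: degrees = first 3 digits = 124, minutes = 51.566; 124 + 51.566/60 = 124.859433
  E → positive
Point 2:
  Latitude: degrees = first 2 digits = 71, minutes = 29.7167; 71 + 29.7167/60 = 71.495278
  S → negative
  Longitude: split at 3 digits → 012° and 53.2842′; 12 + 53.2842/60 = 12.888070
  E ⇒ keep positive
Point 3:
  φ: split at 2 digits → 00° and 5.9313′; 0 + 5.9313/60 = 0.098855
  N → positive
  Lon: degrees = first 3 digits = 0, minutes = 36.8356; 0 + 36.8356/60 = 0.613927
  E ⇒ keep positive
Point 4:
  Lat: split at 2 digits → 30° and 15.2664′; 30 + 15.2664/60 = 30.254440
  S → negative
  Lon: degrees = first 3 digits = 43, minutes = 14.3574; 43 + 14.3574/60 = 43.239290
  W ⇒ negate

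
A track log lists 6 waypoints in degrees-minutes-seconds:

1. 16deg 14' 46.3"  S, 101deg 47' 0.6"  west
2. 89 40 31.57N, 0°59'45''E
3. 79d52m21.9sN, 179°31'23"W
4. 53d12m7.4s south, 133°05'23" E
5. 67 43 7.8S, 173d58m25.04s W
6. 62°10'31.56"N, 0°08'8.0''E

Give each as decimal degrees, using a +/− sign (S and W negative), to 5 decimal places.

Point 1:
  Lat: 14′ + 46.3″ = 14.77167′; 16 + 14.77167/60 = 16.246194
  hemisphere S, so the sign is −
  Longitude: 101 + 47/60 + 0.6/3600 = 101.783500
  hemisphere W, so the sign is −
Point 2:
  φ: 40′ + 31.57″ = 40.52617′; 89 + 40.52617/60 = 89.675436
  N ⇒ keep positive
  Lon: 0 + 59/60 + 45/3600 = 0.995833
  E → positive
Point 3:
  φ: 79 + 52/60 + 21.9/3600 = 79.872750
  N ⇒ keep positive
  Lon: 31′ + 23″ = 31.38333′; 179 + 31.38333/60 = 179.523056
  hemisphere W, so the sign is −
Point 4:
  φ: 12′ + 7.4″ = 12.12333′; 53 + 12.12333/60 = 53.202056
  hemisphere S, so the sign is −
  Lon: 133 + 5/60 + 23/3600 = 133.089722
  E ⇒ keep positive
Point 5:
  φ: 67° + 43/60 + 7.8/3600 = 67 + 0.716667 + 0.002167 = 67.718833
  hemisphere S, so the sign is −
  Lon: 58′ + 25.04″ = 58.41733′; 173 + 58.41733/60 = 173.973622
  W → negative
Point 6:
  Lat: 62° + 10/60 + 31.56/3600 = 62 + 0.166667 + 0.008767 = 62.175433
  N → positive
  λ: 0 + 8/60 + 8/3600 = 0.135556
  E → positive

1. -16.24619, -101.78350
2. 89.67544, 0.99583
3. 79.87275, -179.52306
4. -53.20206, 133.08972
5. -67.71883, -173.97362
6. 62.17543, 0.13556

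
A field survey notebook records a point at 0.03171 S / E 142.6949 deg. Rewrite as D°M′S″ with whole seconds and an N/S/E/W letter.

φ: 0.031710 × 60 = 1.90260′ → 1′, remainder × 60 = 54.16″
Lon: 0.694900° → 41.69400′; 0.69400 × 60 = 41.64″

0°01′54″ S, 142°41′42″ E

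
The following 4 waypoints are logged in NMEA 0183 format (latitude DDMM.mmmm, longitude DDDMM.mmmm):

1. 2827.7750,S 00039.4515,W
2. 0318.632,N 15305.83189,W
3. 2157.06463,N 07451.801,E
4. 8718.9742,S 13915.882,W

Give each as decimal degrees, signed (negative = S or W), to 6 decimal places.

Point 1:
  φ: split at 2 digits → 28° and 27.775′; 28 + 27.775/60 = 28.4629167
  S → negative
  Lon: degrees = first 3 digits = 0, minutes = 39.4515; 0 + 39.4515/60 = 0.6575250
  hemisphere W, so the sign is −
Point 2:
  Lat: split at 2 digits → 03° and 18.632′; 3 + 18.632/60 = 3.3105333
  N ⇒ keep positive
  Lon: split at 3 digits → 153° and 5.83189′; 153 + 5.83189/60 = 153.0971982
  W → negative
Point 3:
  Latitude: split at 2 digits → 21° and 57.06463′; 21 + 57.06463/60 = 21.9510772
  N ⇒ keep positive
  Longitude: degrees = first 3 digits = 74, minutes = 51.801; 74 + 51.801/60 = 74.8633500
  E ⇒ keep positive
Point 4:
  Latitude: split at 2 digits → 87° and 18.9742′; 87 + 18.9742/60 = 87.3162367
  S → negative
  Longitude: degrees = first 3 digits = 139, minutes = 15.882; 139 + 15.882/60 = 139.2647000
  W → negative

1. -28.462917, -0.657525
2. 3.310533, -153.097198
3. 21.951077, 74.863350
4. -87.316237, -139.264700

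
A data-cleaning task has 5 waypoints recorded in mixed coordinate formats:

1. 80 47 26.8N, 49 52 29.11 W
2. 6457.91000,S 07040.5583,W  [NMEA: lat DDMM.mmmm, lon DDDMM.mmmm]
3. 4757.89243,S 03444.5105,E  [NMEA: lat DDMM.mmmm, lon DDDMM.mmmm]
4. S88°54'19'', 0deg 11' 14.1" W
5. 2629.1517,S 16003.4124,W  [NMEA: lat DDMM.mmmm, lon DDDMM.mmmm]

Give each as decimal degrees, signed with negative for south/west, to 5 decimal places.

1. 80.79078, -49.87475
2. -64.96517, -70.67597
3. -47.96487, 34.74184
4. -88.90528, -0.18725
5. -26.48586, -160.05687

Point 1:
  φ: 47′ + 26.8″ = 47.44667′; 80 + 47.44667/60 = 80.790778
  N → positive
  Longitude: 49° + 52/60 + 29.11/3600 = 49 + 0.866667 + 0.008086 = 49.874753
  hemisphere W, so the sign is −
Point 2:
  Lat: split at 2 digits → 64° and 57.91′; 64 + 57.91/60 = 64.965167
  S → negative
  Lon: split at 3 digits → 070° and 40.5583′; 70 + 40.5583/60 = 70.675972
  hemisphere W, so the sign is −
Point 3:
  Lat: split at 2 digits → 47° and 57.89243′; 47 + 57.89243/60 = 47.964874
  S ⇒ negate
  Longitude: split at 3 digits → 034° and 44.5105′; 34 + 44.5105/60 = 34.741842
  E ⇒ keep positive
Point 4:
  Lat: 88° + 54/60 + 19/3600 = 88 + 0.900000 + 0.005278 = 88.905278
  S ⇒ negate
  λ: 0 + 11/60 + 14.1/3600 = 0.187250
  W → negative
Point 5:
  φ: split at 2 digits → 26° and 29.1517′; 26 + 29.1517/60 = 26.485862
  S → negative
  Lon: degrees = first 3 digits = 160, minutes = 3.4124; 160 + 3.4124/60 = 160.056873
  hemisphere W, so the sign is −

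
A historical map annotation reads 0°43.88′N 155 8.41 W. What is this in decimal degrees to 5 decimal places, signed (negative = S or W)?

0.73133, -155.14017

Lat: 43.88′ = 0.731333°; total 0.731333
N ⇒ keep positive
Longitude: 155 + 8.41/60 = 155.140167
W → negative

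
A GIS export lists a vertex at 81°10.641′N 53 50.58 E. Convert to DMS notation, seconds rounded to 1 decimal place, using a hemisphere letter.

Lat: fractional minutes 0.64100 × 60 = 38.460″
λ: fractional minutes 0.58000 × 60 = 34.800″

81°10′38.5″ N, 53°50′34.8″ E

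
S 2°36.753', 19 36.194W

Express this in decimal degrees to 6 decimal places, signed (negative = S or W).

Lat: 2 + 36.753/60 = 2.6125500
S ⇒ negate
λ: 19 + 36.194/60 = 19.6032333
W ⇒ negate

-2.612550, -19.603233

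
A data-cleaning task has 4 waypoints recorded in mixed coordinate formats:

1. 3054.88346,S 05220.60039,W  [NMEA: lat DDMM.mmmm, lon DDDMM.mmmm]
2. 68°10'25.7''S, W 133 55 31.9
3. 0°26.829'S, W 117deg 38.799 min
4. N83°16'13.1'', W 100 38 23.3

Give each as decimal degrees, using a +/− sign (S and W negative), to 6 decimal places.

Point 1:
  φ: degrees = first 2 digits = 30, minutes = 54.88346; 30 + 54.88346/60 = 30.9147243
  S → negative
  Lon: degrees = first 3 digits = 52, minutes = 20.60039; 52 + 20.60039/60 = 52.3433398
  hemisphere W, so the sign is −
Point 2:
  φ: 68° + 10/60 + 25.7/3600 = 68 + 0.166667 + 0.007139 = 68.1738056
  S ⇒ negate
  Longitude: 133 + 55/60 + 31.9/3600 = 133.9255278
  W ⇒ negate
Point 3:
  φ: 0 + 26.829/60 = 0.4471500
  hemisphere S, so the sign is −
  λ: 117 + 38.799/60 = 117.6466500
  hemisphere W, so the sign is −
Point 4:
  φ: 16′ + 13.1″ = 16.21833′; 83 + 16.21833/60 = 83.2703056
  N → positive
  Lon: 38′ + 23.3″ = 38.38833′; 100 + 38.38833/60 = 100.6398056
  W → negative

1. -30.914724, -52.343340
2. -68.173806, -133.925528
3. -0.447150, -117.646650
4. 83.270306, -100.639806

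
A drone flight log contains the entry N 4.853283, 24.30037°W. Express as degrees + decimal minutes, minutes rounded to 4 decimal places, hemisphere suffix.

4° 51.1970′ N, 24° 18.0222′ W

Lat: minutes = (4.853283 − 4) × 60 = 51.196980
Longitude: minutes = (24.300370 − 24) × 60 = 18.022200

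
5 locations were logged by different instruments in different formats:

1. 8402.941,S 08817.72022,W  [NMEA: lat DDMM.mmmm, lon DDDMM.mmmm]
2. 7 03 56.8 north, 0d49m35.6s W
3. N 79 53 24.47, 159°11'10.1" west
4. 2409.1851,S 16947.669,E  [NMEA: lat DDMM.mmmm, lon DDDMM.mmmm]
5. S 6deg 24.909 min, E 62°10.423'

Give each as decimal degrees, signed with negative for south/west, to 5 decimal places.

1. -84.04902, -88.29534
2. 7.06578, -0.82656
3. 79.89013, -159.18614
4. -24.15309, 169.79448
5. -6.41515, 62.17372

Point 1:
  Latitude: degrees = first 2 digits = 84, minutes = 2.941; 84 + 2.941/60 = 84.049017
  hemisphere S, so the sign is −
  Lon: split at 3 digits → 088° and 17.72022′; 88 + 17.72022/60 = 88.295337
  W ⇒ negate
Point 2:
  Latitude: 7 + 3/60 + 56.8/3600 = 7.065778
  N → positive
  λ: 49′ + 35.6″ = 49.59333′; 0 + 49.59333/60 = 0.826556
  W ⇒ negate
Point 3:
  φ: 79° + 53/60 + 24.47/3600 = 79 + 0.883333 + 0.006797 = 79.890131
  N ⇒ keep positive
  Lon: 159 + 11/60 + 10.1/3600 = 159.186139
  W ⇒ negate
Point 4:
  Latitude: split at 2 digits → 24° and 9.1851′; 24 + 9.1851/60 = 24.153085
  S → negative
  λ: degrees = first 3 digits = 169, minutes = 47.669; 169 + 47.669/60 = 169.794483
  E → positive
Point 5:
  Latitude: 6 + 24.909/60 = 6.415150
  S ⇒ negate
  λ: 62 + 10.423/60 = 62.173717
  E ⇒ keep positive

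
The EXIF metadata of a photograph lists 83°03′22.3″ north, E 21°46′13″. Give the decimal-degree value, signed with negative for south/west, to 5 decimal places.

φ: 83 + 3/60 + 22.3/3600 = 83.056194
N → positive
Lon: 46′ + 13″ = 46.21667′; 21 + 46.21667/60 = 21.770278
E → positive

83.05619, 21.77028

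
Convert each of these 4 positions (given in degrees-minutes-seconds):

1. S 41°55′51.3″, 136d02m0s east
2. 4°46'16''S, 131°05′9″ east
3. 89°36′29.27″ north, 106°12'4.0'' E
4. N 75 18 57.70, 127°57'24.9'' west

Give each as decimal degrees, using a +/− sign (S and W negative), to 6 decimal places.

1. -41.930917, 136.033333
2. -4.771111, 131.085833
3. 89.608131, 106.201111
4. 75.316028, -127.956917

Point 1:
  Lat: 41 + 55/60 + 51.3/3600 = 41.9309167
  hemisphere S, so the sign is −
  λ: 136° + 2/60 + 0/3600 = 136 + 0.033333 + 0.000000 = 136.0333333
  E → positive
Point 2:
  Lat: 46′ + 16″ = 46.26667′; 4 + 46.26667/60 = 4.7711111
  S ⇒ negate
  Longitude: 131 + 5/60 + 9/3600 = 131.0858333
  E ⇒ keep positive
Point 3:
  φ: 89 + 36/60 + 29.27/3600 = 89.6081306
  N ⇒ keep positive
  Longitude: 106 + 12/60 + 4/3600 = 106.2011111
  E → positive
Point 4:
  Lat: 18′ + 57.7″ = 18.96167′; 75 + 18.96167/60 = 75.3160278
  N ⇒ keep positive
  Longitude: 127 + 57/60 + 24.9/3600 = 127.9569167
  W → negative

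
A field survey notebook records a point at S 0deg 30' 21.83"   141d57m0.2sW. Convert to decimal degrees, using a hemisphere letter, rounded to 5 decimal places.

0.50606° S, 141.95006° W

φ: 0 + 30/60 + 21.83/3600 = 0.506064
Lon: 141 + 57/60 + 0.2/3600 = 141.950056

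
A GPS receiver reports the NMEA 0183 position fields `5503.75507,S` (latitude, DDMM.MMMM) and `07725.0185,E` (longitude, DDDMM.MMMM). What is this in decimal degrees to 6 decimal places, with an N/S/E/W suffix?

Latitude: split at 2 digits → 55° and 3.75507′; 55 + 3.75507/60 = 55.0625845
Lon: split at 3 digits → 077° and 25.0185′; 77 + 25.0185/60 = 77.4169750

55.062585° S, 77.416975° E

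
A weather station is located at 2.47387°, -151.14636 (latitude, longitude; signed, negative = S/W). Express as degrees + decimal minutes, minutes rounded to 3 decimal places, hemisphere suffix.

φ: 2° + 0.473870 × 60 = 2° 28.43220′
Longitude is negative → W; |value| = 151.146360
λ: minutes = (151.146360 − 151) × 60 = 8.78160

2° 28.432′ N, 151° 8.782′ W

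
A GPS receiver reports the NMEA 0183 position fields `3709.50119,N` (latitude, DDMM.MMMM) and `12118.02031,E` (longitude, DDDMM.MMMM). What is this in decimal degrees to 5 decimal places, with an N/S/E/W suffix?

φ: degrees = first 2 digits = 37, minutes = 9.50119; 37 + 9.50119/60 = 37.158353
λ: split at 3 digits → 121° and 18.02031′; 121 + 18.02031/60 = 121.300339

37.15835° N, 121.30034° E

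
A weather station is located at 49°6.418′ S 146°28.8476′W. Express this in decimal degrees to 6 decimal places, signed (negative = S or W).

-49.106967, -146.480793

Lat: 49 + 6.418/60 = 49.1069667
S → negative
λ: 28.8476′ = 0.480793°; total 146.4807933
W ⇒ negate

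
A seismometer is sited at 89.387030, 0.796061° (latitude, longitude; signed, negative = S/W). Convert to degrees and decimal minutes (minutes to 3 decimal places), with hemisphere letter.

89° 23.222′ N, 0° 47.764′ E

Latitude: fractional part 0.387030 → 23.22180 minutes
Longitude: minutes = (0.796061 − 0) × 60 = 47.76366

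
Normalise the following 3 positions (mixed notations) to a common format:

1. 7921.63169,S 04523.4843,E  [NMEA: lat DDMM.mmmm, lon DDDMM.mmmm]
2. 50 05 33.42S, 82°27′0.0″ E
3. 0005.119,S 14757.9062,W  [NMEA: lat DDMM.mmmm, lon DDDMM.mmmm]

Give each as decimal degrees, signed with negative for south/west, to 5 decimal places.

1. -79.36053, 45.39141
2. -50.09262, 82.45000
3. -0.08532, -147.96510

Point 1:
  φ: degrees = first 2 digits = 79, minutes = 21.63169; 79 + 21.63169/60 = 79.360528
  hemisphere S, so the sign is −
  Longitude: degrees = first 3 digits = 45, minutes = 23.4843; 45 + 23.4843/60 = 45.391405
  E → positive
Point 2:
  Latitude: 50 + 5/60 + 33.42/3600 = 50.092617
  hemisphere S, so the sign is −
  Lon: 82 + 27/60 + 0/3600 = 82.450000
  E ⇒ keep positive
Point 3:
  Lat: degrees = first 2 digits = 0, minutes = 5.119; 0 + 5.119/60 = 0.085317
  hemisphere S, so the sign is −
  Longitude: split at 3 digits → 147° and 57.9062′; 147 + 57.9062/60 = 147.965103
  W → negative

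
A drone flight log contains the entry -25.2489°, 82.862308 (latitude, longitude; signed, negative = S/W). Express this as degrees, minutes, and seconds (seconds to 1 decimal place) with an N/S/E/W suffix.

25°14′56.0″ S, 82°51′44.3″ E

Latitude is negative → S; |value| = 25.248900
φ: 0.248900 × 60 = 14.93400′ → 14′, remainder × 60 = 56.040″
Lon: whole degrees 82; 51.73848′ → 51′ and 44.309″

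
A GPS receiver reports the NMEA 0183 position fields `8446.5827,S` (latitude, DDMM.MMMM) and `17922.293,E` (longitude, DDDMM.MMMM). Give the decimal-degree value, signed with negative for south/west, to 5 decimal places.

-84.77638, 179.37155

φ: split at 2 digits → 84° and 46.5827′; 84 + 46.5827/60 = 84.776378
hemisphere S, so the sign is −
Longitude: split at 3 digits → 179° and 22.293′; 179 + 22.293/60 = 179.371550
E → positive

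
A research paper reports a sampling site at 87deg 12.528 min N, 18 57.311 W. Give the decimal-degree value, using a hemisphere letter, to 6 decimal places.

φ: 12.528′ = 0.208800°; total 87.2088000
Lon: 57.311′ = 0.955183°; total 18.9551833

87.208800° N, 18.955183° W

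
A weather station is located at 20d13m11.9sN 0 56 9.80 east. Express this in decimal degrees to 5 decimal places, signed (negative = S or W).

20.21997, 0.93606

Latitude: 20 + 13/60 + 11.9/3600 = 20.219972
N → positive
Lon: 0 + 56/60 + 9.8/3600 = 0.936056
E → positive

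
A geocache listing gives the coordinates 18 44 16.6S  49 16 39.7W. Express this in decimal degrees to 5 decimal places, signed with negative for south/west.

-18.73794, -49.27769

Lat: 18 + 44/60 + 16.6/3600 = 18.737944
hemisphere S, so the sign is −
Lon: 49 + 16/60 + 39.7/3600 = 49.277694
W ⇒ negate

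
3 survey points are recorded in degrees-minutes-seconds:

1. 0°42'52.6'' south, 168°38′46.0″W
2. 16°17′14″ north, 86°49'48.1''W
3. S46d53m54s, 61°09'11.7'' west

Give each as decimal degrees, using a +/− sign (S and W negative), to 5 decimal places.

Point 1:
  Latitude: 0° + 42/60 + 52.6/3600 = 0 + 0.700000 + 0.014611 = 0.714611
  S ⇒ negate
  Longitude: 38′ + 46″ = 38.76667′; 168 + 38.76667/60 = 168.646111
  hemisphere W, so the sign is −
Point 2:
  Lat: 16 + 17/60 + 14/3600 = 16.287222
  N ⇒ keep positive
  Longitude: 86° + 49/60 + 48.1/3600 = 86 + 0.816667 + 0.013361 = 86.830028
  W ⇒ negate
Point 3:
  φ: 46 + 53/60 + 54/3600 = 46.898333
  S ⇒ negate
  Longitude: 9′ + 11.7″ = 9.19500′; 61 + 9.19500/60 = 61.153250
  W → negative

1. -0.71461, -168.64611
2. 16.28722, -86.83003
3. -46.89833, -61.15325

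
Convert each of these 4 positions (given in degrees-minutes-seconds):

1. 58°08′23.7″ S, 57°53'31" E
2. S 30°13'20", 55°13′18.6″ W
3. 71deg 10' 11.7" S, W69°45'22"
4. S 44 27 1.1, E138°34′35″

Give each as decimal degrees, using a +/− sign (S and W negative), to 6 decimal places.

1. -58.139917, 57.891944
2. -30.222222, -55.221833
3. -71.169917, -69.756111
4. -44.450306, 138.576389

Point 1:
  φ: 8′ + 23.7″ = 8.39500′; 58 + 8.39500/60 = 58.1399167
  hemisphere S, so the sign is −
  λ: 57° + 53/60 + 31/3600 = 57 + 0.883333 + 0.008611 = 57.8919444
  E ⇒ keep positive
Point 2:
  φ: 30° + 13/60 + 20/3600 = 30 + 0.216667 + 0.005556 = 30.2222222
  S ⇒ negate
  Lon: 13′ + 18.6″ = 13.31000′; 55 + 13.31000/60 = 55.2218333
  W ⇒ negate
Point 3:
  Latitude: 10′ + 11.7″ = 10.19500′; 71 + 10.19500/60 = 71.1699167
  hemisphere S, so the sign is −
  λ: 69 + 45/60 + 22/3600 = 69.7561111
  W → negative
Point 4:
  φ: 44 + 27/60 + 1.1/3600 = 44.4503056
  hemisphere S, so the sign is −
  Lon: 138° + 34/60 + 35/3600 = 138 + 0.566667 + 0.009722 = 138.5763889
  E ⇒ keep positive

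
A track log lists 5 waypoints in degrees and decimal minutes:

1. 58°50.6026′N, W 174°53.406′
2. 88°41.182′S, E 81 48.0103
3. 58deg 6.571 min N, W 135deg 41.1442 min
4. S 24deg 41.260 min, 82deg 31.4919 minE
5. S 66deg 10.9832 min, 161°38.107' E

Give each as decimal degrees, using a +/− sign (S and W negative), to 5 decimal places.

Point 1:
  φ: 50.6026′ = 0.843377°; total 58.843377
  N → positive
  Lon: 174 + 53.406/60 = 174.890100
  W ⇒ negate
Point 2:
  Lat: 88 + 41.182/60 = 88.686367
  hemisphere S, so the sign is −
  Lon: 81 + 48.0103/60 = 81.800172
  E ⇒ keep positive
Point 3:
  Latitude: 6.571′ = 0.109517°; total 58.109517
  N → positive
  Longitude: 135 + 41.1442/60 = 135.685737
  W ⇒ negate
Point 4:
  φ: 41.26′ = 0.687667°; total 24.687667
  S ⇒ negate
  Longitude: 31.4919′ = 0.524865°; total 82.524865
  E ⇒ keep positive
Point 5:
  φ: 66 + 10.9832/60 = 66.183053
  S → negative
  Longitude: 161 + 38.107/60 = 161.635117
  E → positive

1. 58.84338, -174.89010
2. -88.68637, 81.80017
3. 58.10952, -135.68574
4. -24.68767, 82.52487
5. -66.18305, 161.63512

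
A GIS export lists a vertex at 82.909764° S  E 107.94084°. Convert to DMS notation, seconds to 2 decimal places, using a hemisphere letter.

82°54′35.15″ S, 107°56′27.02″ E

Lat: 0.909764 × 60 = 54.58584′ → 54′, remainder × 60 = 35.1504″
Longitude: 0.940840° → 56.45040′; 0.45040 × 60 = 27.0240″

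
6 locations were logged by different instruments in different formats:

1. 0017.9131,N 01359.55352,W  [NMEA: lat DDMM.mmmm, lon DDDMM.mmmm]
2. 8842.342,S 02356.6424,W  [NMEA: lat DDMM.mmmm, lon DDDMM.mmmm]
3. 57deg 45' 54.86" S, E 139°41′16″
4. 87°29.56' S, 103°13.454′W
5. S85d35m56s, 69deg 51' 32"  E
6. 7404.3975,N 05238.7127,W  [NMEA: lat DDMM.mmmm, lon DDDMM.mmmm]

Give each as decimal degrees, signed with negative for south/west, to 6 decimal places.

1. 0.298552, -13.992559
2. -88.705700, -23.944040
3. -57.765239, 139.687778
4. -87.492667, -103.224233
5. -85.598889, 69.858889
6. 74.073292, -52.645212

Point 1:
  Lat: degrees = first 2 digits = 0, minutes = 17.9131; 0 + 17.9131/60 = 0.2985517
  N → positive
  λ: split at 3 digits → 013° and 59.55352′; 13 + 59.55352/60 = 13.9925587
  W ⇒ negate
Point 2:
  Latitude: degrees = first 2 digits = 88, minutes = 42.342; 88 + 42.342/60 = 88.7057000
  hemisphere S, so the sign is −
  Lon: degrees = first 3 digits = 23, minutes = 56.6424; 23 + 56.6424/60 = 23.9440400
  hemisphere W, so the sign is −
Point 3:
  Lat: 57 + 45/60 + 54.86/3600 = 57.7652389
  hemisphere S, so the sign is −
  Lon: 139° + 41/60 + 16/3600 = 139 + 0.683333 + 0.004444 = 139.6877778
  E ⇒ keep positive
Point 4:
  Latitude: 29.56′ = 0.492667°; total 87.4926667
  hemisphere S, so the sign is −
  Lon: 13.454′ = 0.224233°; total 103.2242333
  hemisphere W, so the sign is −
Point 5:
  φ: 85° + 35/60 + 56/3600 = 85 + 0.583333 + 0.015556 = 85.5988889
  hemisphere S, so the sign is −
  Lon: 69° + 51/60 + 32/3600 = 69 + 0.850000 + 0.008889 = 69.8588889
  E → positive
Point 6:
  Latitude: degrees = first 2 digits = 74, minutes = 4.3975; 74 + 4.3975/60 = 74.0732917
  N → positive
  Lon: degrees = first 3 digits = 52, minutes = 38.7127; 52 + 38.7127/60 = 52.6452117
  hemisphere W, so the sign is −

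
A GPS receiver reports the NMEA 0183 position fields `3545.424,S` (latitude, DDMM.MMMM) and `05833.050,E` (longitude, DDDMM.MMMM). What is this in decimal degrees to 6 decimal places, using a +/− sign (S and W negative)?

-35.757067, 58.550833

φ: degrees = first 2 digits = 35, minutes = 45.424; 35 + 45.424/60 = 35.7570667
hemisphere S, so the sign is −
Longitude: degrees = first 3 digits = 58, minutes = 33.05; 58 + 33.05/60 = 58.5508333
E → positive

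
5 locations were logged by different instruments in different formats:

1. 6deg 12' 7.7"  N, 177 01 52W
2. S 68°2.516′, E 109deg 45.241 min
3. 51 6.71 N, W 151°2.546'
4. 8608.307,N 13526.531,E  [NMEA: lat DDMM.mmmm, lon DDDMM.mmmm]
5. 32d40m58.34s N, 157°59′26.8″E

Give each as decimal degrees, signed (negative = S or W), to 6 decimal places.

1. 6.202139, -177.031111
2. -68.041933, 109.754017
3. 51.111833, -151.042433
4. 86.138450, 135.442183
5. 32.682872, 157.990778

Point 1:
  Lat: 12′ + 7.7″ = 12.12833′; 6 + 12.12833/60 = 6.2021389
  N ⇒ keep positive
  Lon: 177 + 1/60 + 52/3600 = 177.0311111
  W ⇒ negate
Point 2:
  φ: 68 + 2.516/60 = 68.0419333
  hemisphere S, so the sign is −
  Longitude: 45.241′ = 0.754017°; total 109.7540167
  E → positive
Point 3:
  φ: 51 + 6.71/60 = 51.1118333
  N → positive
  Longitude: 2.546′ = 0.042433°; total 151.0424333
  W ⇒ negate
Point 4:
  Lat: degrees = first 2 digits = 86, minutes = 8.307; 86 + 8.307/60 = 86.1384500
  N → positive
  Longitude: degrees = first 3 digits = 135, minutes = 26.531; 135 + 26.531/60 = 135.4421833
  E → positive
Point 5:
  Lat: 32° + 40/60 + 58.34/3600 = 32 + 0.666667 + 0.016206 = 32.6828722
  N → positive
  Lon: 157 + 59/60 + 26.8/3600 = 157.9907778
  E → positive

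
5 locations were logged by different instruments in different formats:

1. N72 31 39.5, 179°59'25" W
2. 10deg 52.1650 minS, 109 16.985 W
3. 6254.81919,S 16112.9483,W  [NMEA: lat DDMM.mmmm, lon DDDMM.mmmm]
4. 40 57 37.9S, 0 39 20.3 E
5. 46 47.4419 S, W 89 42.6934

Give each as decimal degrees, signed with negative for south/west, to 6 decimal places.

1. 72.527639, -179.990278
2. -10.869417, -109.283083
3. -62.913653, -161.215805
4. -40.960528, 0.655639
5. -46.790698, -89.711557

Point 1:
  Lat: 31′ + 39.5″ = 31.65833′; 72 + 31.65833/60 = 72.5276389
  N → positive
  Lon: 59′ + 25″ = 59.41667′; 179 + 59.41667/60 = 179.9902778
  hemisphere W, so the sign is −
Point 2:
  Latitude: 10 + 52.165/60 = 10.8694167
  hemisphere S, so the sign is −
  λ: 109 + 16.985/60 = 109.2830833
  W ⇒ negate
Point 3:
  Latitude: split at 2 digits → 62° and 54.81919′; 62 + 54.81919/60 = 62.9136532
  S → negative
  Longitude: degrees = first 3 digits = 161, minutes = 12.9483; 161 + 12.9483/60 = 161.2158050
  hemisphere W, so the sign is −
Point 4:
  Lat: 40° + 57/60 + 37.9/3600 = 40 + 0.950000 + 0.010528 = 40.9605278
  hemisphere S, so the sign is −
  Longitude: 39′ + 20.3″ = 39.33833′; 0 + 39.33833/60 = 0.6556389
  E ⇒ keep positive
Point 5:
  Lat: 46 + 47.4419/60 = 46.7906983
  S ⇒ negate
  Longitude: 89 + 42.6934/60 = 89.7115567
  hemisphere W, so the sign is −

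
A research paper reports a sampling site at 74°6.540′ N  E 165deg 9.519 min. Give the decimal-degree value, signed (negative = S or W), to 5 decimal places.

Lat: 6.54′ = 0.109000°; total 74.109000
N ⇒ keep positive
λ: 165 + 9.519/60 = 165.158650
E → positive

74.10900, 165.15865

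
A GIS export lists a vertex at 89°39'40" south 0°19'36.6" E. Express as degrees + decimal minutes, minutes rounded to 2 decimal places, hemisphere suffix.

89° 39.67′ S, 0° 19.61′ E

Latitude: seconds/60 = 0.66667; minutes = 39 + 0.66667 = 39.6667
Longitude: seconds/60 = 0.61000; minutes = 19 + 0.61000 = 19.6100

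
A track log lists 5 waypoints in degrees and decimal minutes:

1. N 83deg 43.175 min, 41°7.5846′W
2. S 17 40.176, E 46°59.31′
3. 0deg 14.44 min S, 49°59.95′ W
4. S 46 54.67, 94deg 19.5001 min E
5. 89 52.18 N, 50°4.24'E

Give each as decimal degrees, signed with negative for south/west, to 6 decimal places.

1. 83.719583, -41.126410
2. -17.669600, 46.988500
3. -0.240667, -49.999167
4. -46.911167, 94.325002
5. 89.869667, 50.070667

Point 1:
  φ: 43.175′ = 0.719583°; total 83.7195833
  N ⇒ keep positive
  λ: 7.5846′ = 0.126410°; total 41.1264100
  W ⇒ negate
Point 2:
  φ: 40.176′ = 0.669600°; total 17.6696000
  hemisphere S, so the sign is −
  Longitude: 59.31′ = 0.988500°; total 46.9885000
  E ⇒ keep positive
Point 3:
  Lat: 14.44′ = 0.240667°; total 0.2406667
  S → negative
  Longitude: 59.95′ = 0.999167°; total 49.9991667
  W ⇒ negate
Point 4:
  φ: 54.67′ = 0.911167°; total 46.9111667
  S → negative
  Longitude: 19.5001′ = 0.325002°; total 94.3250017
  E → positive
Point 5:
  φ: 52.18′ = 0.869667°; total 89.8696667
  N → positive
  λ: 50 + 4.24/60 = 50.0706667
  E → positive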